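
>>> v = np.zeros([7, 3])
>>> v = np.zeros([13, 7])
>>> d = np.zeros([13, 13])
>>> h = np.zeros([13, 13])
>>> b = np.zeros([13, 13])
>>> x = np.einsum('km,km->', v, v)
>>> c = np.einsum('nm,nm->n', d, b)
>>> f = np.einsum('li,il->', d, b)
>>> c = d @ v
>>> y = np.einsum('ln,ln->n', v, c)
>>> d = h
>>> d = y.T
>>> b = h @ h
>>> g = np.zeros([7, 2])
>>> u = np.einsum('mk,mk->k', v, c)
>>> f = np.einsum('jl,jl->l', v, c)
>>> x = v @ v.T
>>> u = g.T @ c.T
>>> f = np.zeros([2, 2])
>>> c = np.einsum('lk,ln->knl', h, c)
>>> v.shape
(13, 7)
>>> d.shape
(7,)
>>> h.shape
(13, 13)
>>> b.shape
(13, 13)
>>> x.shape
(13, 13)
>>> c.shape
(13, 7, 13)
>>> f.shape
(2, 2)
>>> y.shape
(7,)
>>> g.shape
(7, 2)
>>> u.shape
(2, 13)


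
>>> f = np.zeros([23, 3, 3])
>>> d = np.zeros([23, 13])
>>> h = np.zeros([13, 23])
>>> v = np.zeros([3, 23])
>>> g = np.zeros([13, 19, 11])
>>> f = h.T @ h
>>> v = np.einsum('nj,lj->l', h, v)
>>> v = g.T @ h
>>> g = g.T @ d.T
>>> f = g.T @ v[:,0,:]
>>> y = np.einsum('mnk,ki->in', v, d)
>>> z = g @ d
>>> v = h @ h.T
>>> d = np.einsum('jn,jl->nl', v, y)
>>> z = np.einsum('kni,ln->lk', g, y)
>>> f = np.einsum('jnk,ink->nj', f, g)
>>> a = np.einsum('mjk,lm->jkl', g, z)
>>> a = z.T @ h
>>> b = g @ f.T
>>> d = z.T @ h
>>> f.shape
(19, 23)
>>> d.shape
(11, 23)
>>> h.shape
(13, 23)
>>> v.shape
(13, 13)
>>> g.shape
(11, 19, 23)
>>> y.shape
(13, 19)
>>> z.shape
(13, 11)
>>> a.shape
(11, 23)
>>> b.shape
(11, 19, 19)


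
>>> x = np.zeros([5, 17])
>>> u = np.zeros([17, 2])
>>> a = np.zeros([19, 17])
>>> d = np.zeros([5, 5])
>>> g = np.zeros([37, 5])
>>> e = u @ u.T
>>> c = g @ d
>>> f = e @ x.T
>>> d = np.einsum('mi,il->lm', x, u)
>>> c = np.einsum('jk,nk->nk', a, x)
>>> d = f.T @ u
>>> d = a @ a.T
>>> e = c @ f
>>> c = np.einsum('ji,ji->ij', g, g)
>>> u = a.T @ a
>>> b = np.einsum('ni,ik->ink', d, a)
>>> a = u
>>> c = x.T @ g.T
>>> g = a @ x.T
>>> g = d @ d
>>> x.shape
(5, 17)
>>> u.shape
(17, 17)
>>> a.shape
(17, 17)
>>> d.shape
(19, 19)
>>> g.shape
(19, 19)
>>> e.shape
(5, 5)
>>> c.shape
(17, 37)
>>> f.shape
(17, 5)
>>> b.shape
(19, 19, 17)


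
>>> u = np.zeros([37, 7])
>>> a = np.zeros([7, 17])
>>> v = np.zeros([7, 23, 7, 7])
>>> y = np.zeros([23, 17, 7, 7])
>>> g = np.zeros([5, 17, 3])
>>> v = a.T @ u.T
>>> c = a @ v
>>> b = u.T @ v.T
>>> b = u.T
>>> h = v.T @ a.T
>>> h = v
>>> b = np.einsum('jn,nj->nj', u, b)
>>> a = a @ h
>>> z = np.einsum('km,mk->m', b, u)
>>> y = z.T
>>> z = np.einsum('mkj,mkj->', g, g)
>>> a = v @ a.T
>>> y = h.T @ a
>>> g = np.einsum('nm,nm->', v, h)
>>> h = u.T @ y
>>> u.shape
(37, 7)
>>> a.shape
(17, 7)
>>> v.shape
(17, 37)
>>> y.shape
(37, 7)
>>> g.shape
()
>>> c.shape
(7, 37)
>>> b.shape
(7, 37)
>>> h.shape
(7, 7)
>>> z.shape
()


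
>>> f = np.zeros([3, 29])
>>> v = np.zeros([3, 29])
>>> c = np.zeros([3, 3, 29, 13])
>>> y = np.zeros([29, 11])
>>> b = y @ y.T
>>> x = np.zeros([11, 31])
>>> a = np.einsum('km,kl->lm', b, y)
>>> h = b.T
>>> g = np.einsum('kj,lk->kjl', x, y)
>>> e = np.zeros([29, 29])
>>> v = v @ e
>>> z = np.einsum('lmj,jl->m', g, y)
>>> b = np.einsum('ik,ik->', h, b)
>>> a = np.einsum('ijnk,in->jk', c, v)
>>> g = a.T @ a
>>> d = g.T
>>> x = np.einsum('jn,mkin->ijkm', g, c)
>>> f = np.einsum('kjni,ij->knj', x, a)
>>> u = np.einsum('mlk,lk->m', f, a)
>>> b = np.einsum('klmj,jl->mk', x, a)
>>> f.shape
(29, 3, 13)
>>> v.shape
(3, 29)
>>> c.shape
(3, 3, 29, 13)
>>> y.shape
(29, 11)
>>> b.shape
(3, 29)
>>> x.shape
(29, 13, 3, 3)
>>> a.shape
(3, 13)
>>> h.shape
(29, 29)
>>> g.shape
(13, 13)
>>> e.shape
(29, 29)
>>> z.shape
(31,)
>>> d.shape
(13, 13)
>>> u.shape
(29,)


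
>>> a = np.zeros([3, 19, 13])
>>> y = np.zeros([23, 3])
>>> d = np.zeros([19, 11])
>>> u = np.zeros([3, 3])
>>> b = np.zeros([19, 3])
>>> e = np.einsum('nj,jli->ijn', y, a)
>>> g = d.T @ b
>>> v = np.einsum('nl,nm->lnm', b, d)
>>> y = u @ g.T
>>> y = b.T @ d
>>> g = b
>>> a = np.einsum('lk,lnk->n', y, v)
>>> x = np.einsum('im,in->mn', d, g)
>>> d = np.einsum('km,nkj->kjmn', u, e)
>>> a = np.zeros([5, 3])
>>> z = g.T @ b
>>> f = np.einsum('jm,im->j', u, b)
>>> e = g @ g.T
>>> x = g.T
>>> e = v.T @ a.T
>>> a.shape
(5, 3)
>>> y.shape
(3, 11)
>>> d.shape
(3, 23, 3, 13)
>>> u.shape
(3, 3)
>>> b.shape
(19, 3)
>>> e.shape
(11, 19, 5)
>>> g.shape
(19, 3)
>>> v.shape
(3, 19, 11)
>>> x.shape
(3, 19)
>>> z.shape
(3, 3)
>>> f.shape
(3,)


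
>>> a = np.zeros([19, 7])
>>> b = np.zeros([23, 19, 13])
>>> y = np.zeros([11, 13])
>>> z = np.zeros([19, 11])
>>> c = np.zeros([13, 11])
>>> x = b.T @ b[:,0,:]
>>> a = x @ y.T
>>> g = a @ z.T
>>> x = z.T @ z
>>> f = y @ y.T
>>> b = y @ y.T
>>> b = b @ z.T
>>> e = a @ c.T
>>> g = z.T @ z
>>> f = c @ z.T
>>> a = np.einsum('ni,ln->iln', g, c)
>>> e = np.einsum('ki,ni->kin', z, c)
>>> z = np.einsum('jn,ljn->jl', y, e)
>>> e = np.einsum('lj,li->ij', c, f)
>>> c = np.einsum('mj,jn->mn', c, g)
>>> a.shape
(11, 13, 11)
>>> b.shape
(11, 19)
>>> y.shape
(11, 13)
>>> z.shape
(11, 19)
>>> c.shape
(13, 11)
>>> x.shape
(11, 11)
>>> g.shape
(11, 11)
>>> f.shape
(13, 19)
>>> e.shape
(19, 11)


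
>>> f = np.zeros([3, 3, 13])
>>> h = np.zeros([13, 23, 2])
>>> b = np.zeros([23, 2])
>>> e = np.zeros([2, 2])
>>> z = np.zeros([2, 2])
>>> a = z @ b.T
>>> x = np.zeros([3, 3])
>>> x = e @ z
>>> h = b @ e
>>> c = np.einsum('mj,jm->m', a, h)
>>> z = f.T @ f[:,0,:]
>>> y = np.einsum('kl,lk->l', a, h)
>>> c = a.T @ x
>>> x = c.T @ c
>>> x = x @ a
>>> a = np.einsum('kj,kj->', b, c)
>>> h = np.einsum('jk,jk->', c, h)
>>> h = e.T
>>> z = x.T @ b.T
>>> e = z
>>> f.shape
(3, 3, 13)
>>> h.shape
(2, 2)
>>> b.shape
(23, 2)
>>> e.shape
(23, 23)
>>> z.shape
(23, 23)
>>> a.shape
()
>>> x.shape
(2, 23)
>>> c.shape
(23, 2)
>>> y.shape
(23,)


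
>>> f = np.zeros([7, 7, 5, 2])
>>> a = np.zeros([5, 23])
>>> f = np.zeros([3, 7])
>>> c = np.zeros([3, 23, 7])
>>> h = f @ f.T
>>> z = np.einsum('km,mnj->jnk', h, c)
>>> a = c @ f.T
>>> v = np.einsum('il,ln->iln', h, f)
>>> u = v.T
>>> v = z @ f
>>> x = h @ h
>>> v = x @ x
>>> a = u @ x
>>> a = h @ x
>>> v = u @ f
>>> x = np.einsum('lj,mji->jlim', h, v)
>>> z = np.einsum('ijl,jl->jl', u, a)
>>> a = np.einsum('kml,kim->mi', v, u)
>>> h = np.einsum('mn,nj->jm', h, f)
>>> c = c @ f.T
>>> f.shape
(3, 7)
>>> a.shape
(3, 3)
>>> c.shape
(3, 23, 3)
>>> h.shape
(7, 3)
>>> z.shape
(3, 3)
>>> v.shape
(7, 3, 7)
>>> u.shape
(7, 3, 3)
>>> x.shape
(3, 3, 7, 7)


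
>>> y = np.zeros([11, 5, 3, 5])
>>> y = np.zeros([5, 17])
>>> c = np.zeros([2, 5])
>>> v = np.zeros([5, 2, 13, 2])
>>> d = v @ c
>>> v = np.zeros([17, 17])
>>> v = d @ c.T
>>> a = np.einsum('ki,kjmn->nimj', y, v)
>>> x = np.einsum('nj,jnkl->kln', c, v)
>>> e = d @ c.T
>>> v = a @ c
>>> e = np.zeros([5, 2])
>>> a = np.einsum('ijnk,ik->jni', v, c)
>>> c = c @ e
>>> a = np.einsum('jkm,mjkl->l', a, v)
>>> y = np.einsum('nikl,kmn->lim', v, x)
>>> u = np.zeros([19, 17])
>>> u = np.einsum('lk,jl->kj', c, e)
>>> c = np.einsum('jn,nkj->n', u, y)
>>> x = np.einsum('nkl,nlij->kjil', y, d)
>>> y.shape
(5, 17, 2)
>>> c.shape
(5,)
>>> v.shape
(2, 17, 13, 5)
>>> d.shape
(5, 2, 13, 5)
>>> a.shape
(5,)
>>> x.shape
(17, 5, 13, 2)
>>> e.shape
(5, 2)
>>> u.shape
(2, 5)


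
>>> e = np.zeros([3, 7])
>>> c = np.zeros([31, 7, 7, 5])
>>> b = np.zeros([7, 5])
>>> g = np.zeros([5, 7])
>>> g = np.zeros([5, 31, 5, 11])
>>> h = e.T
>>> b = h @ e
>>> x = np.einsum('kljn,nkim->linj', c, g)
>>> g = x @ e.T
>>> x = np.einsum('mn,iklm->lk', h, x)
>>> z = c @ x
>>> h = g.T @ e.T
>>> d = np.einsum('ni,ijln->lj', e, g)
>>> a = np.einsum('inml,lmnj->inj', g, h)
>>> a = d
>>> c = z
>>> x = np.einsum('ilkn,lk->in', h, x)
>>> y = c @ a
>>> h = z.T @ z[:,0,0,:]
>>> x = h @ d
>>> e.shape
(3, 7)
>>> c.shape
(31, 7, 7, 5)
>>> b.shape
(7, 7)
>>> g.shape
(7, 5, 5, 3)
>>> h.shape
(5, 7, 7, 5)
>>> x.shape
(5, 7, 7, 5)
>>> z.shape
(31, 7, 7, 5)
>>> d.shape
(5, 5)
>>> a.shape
(5, 5)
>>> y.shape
(31, 7, 7, 5)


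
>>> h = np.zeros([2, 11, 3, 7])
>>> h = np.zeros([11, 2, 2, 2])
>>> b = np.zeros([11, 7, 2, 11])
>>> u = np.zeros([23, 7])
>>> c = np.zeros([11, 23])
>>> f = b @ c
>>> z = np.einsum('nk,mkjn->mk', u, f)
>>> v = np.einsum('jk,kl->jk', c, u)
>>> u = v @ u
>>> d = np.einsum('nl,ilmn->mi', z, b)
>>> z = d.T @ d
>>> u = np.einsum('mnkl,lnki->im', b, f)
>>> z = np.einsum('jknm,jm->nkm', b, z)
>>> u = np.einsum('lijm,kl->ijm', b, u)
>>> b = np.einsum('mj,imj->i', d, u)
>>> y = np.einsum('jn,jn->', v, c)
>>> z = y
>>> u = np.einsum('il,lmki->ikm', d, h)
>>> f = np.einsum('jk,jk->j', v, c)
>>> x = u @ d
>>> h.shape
(11, 2, 2, 2)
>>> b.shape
(7,)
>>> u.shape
(2, 2, 2)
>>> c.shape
(11, 23)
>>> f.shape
(11,)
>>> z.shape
()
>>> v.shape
(11, 23)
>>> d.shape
(2, 11)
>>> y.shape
()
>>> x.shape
(2, 2, 11)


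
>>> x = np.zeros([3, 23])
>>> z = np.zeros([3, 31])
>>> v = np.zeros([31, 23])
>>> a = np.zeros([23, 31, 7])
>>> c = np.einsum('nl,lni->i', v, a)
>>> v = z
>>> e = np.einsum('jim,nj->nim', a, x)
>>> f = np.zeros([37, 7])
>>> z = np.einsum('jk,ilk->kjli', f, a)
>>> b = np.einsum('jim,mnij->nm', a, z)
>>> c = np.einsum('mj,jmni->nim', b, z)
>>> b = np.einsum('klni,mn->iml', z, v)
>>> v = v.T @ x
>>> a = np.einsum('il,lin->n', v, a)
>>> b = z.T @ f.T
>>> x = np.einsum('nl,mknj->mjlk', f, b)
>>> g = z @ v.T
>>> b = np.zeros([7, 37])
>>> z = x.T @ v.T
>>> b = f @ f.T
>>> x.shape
(23, 37, 7, 31)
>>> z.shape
(31, 7, 37, 31)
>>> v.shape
(31, 23)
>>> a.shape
(7,)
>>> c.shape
(31, 23, 37)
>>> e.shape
(3, 31, 7)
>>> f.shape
(37, 7)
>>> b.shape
(37, 37)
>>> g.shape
(7, 37, 31, 31)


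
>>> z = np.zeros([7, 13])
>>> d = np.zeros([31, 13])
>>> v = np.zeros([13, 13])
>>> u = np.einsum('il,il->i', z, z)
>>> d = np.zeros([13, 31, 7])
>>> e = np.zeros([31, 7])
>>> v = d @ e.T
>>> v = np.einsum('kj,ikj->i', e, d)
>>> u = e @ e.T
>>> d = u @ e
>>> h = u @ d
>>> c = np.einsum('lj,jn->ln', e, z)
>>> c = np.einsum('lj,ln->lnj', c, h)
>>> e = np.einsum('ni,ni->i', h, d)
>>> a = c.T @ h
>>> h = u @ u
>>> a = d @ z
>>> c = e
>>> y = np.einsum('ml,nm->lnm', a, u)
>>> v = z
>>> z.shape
(7, 13)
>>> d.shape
(31, 7)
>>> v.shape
(7, 13)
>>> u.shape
(31, 31)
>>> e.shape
(7,)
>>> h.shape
(31, 31)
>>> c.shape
(7,)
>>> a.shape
(31, 13)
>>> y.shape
(13, 31, 31)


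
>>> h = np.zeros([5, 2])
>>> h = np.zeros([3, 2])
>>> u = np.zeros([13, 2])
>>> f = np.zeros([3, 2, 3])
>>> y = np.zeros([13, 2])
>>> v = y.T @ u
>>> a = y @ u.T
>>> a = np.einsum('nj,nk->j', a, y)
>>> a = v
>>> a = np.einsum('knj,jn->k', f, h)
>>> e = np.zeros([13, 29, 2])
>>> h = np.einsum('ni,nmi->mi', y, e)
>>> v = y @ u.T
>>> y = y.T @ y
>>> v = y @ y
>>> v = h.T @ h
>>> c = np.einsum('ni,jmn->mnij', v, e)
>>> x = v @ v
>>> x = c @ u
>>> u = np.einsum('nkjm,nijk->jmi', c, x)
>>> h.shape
(29, 2)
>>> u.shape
(2, 13, 2)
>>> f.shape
(3, 2, 3)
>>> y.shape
(2, 2)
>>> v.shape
(2, 2)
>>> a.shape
(3,)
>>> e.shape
(13, 29, 2)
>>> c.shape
(29, 2, 2, 13)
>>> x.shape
(29, 2, 2, 2)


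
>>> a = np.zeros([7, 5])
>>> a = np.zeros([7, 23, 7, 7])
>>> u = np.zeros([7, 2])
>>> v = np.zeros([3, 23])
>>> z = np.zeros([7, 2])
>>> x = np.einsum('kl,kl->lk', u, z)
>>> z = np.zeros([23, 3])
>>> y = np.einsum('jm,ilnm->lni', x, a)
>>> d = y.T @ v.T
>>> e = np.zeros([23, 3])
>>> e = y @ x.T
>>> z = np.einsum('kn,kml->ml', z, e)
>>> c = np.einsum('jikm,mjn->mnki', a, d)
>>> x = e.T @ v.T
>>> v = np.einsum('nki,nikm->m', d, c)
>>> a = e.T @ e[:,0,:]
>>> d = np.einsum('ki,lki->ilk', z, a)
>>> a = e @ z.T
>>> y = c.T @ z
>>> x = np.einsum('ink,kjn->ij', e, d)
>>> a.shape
(23, 7, 7)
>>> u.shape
(7, 2)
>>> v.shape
(23,)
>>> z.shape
(7, 2)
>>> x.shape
(23, 2)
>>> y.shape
(23, 7, 3, 2)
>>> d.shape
(2, 2, 7)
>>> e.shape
(23, 7, 2)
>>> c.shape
(7, 3, 7, 23)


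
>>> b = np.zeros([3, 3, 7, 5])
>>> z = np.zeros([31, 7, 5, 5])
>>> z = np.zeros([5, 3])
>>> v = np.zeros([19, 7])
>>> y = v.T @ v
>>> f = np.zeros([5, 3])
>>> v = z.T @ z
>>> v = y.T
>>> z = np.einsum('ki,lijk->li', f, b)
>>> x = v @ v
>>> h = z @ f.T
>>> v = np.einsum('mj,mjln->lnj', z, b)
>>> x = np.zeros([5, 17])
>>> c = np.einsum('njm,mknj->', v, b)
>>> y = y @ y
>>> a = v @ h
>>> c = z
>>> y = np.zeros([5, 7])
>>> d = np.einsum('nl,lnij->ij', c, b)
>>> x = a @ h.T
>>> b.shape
(3, 3, 7, 5)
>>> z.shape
(3, 3)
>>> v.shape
(7, 5, 3)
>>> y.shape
(5, 7)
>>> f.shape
(5, 3)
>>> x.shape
(7, 5, 3)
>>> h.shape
(3, 5)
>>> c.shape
(3, 3)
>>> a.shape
(7, 5, 5)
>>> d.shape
(7, 5)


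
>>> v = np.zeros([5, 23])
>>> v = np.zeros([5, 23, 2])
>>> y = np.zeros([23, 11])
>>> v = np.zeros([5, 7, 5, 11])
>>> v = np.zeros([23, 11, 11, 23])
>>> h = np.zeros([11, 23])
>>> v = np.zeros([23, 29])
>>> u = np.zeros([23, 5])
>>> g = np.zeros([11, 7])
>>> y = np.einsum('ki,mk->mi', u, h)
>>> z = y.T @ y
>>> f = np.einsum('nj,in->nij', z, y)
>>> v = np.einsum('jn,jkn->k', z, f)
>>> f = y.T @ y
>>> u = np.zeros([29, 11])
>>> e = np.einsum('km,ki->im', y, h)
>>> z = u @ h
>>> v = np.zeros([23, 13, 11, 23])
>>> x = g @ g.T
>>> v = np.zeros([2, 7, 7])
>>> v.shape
(2, 7, 7)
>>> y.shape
(11, 5)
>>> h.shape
(11, 23)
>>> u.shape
(29, 11)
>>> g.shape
(11, 7)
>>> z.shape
(29, 23)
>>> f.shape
(5, 5)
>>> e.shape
(23, 5)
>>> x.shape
(11, 11)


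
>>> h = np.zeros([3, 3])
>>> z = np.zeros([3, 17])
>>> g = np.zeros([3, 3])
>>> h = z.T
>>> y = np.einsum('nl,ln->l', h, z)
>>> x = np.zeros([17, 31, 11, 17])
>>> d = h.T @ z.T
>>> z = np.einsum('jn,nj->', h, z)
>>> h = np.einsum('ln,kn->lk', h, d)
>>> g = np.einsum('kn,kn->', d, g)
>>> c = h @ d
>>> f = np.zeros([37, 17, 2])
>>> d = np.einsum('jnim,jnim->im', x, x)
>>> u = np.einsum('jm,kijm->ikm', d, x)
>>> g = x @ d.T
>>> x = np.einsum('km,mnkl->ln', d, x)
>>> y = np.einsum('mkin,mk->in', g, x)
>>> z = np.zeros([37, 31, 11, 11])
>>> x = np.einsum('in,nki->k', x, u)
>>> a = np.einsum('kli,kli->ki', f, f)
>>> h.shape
(17, 3)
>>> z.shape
(37, 31, 11, 11)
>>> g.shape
(17, 31, 11, 11)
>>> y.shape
(11, 11)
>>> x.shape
(17,)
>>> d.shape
(11, 17)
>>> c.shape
(17, 3)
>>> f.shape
(37, 17, 2)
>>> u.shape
(31, 17, 17)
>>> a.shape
(37, 2)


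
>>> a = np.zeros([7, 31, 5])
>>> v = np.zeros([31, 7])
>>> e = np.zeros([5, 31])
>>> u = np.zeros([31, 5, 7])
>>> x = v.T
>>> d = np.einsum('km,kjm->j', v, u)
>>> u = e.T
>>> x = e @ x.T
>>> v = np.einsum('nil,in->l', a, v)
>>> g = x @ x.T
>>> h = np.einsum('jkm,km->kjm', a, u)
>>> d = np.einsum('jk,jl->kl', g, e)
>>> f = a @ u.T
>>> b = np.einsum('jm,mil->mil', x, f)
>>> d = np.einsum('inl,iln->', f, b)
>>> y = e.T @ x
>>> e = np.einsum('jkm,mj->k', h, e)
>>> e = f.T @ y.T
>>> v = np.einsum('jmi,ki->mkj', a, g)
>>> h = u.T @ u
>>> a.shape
(7, 31, 5)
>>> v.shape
(31, 5, 7)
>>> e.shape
(31, 31, 31)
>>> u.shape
(31, 5)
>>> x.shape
(5, 7)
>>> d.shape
()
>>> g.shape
(5, 5)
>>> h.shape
(5, 5)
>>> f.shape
(7, 31, 31)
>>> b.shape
(7, 31, 31)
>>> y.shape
(31, 7)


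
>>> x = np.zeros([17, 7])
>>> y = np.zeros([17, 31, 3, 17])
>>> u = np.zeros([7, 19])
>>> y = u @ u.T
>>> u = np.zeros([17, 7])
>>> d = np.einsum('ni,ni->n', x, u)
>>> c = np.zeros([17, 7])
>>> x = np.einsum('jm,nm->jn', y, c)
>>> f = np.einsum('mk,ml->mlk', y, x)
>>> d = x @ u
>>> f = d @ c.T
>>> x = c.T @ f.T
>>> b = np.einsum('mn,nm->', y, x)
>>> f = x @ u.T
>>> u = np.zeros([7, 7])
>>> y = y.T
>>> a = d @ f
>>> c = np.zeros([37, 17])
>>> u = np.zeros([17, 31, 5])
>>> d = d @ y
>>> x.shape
(7, 7)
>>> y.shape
(7, 7)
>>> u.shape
(17, 31, 5)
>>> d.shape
(7, 7)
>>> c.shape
(37, 17)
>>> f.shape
(7, 17)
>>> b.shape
()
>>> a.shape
(7, 17)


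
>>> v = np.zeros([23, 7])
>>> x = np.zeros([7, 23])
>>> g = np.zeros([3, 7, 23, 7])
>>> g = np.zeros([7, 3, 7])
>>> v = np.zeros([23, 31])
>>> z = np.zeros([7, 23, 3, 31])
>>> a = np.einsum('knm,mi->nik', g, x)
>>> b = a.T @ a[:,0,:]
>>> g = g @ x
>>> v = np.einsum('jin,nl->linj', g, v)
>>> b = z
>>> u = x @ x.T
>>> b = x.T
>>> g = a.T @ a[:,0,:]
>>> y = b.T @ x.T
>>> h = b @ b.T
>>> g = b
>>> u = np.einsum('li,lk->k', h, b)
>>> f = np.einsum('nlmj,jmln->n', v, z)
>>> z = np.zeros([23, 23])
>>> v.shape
(31, 3, 23, 7)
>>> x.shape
(7, 23)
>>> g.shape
(23, 7)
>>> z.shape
(23, 23)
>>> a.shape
(3, 23, 7)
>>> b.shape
(23, 7)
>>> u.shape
(7,)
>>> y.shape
(7, 7)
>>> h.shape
(23, 23)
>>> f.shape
(31,)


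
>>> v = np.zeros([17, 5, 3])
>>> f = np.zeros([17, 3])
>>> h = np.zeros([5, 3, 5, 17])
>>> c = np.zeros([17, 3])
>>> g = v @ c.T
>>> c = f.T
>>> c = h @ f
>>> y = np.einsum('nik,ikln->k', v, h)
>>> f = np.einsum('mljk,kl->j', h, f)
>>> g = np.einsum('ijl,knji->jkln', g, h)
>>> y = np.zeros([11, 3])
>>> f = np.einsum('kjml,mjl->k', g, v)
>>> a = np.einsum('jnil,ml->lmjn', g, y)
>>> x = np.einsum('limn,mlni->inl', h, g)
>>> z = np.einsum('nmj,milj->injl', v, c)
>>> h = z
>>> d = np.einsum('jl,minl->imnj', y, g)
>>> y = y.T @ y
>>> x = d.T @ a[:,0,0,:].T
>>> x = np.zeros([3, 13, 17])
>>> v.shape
(17, 5, 3)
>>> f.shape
(5,)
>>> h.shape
(3, 17, 3, 5)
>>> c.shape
(5, 3, 5, 3)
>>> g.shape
(5, 5, 17, 3)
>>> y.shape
(3, 3)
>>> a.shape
(3, 11, 5, 5)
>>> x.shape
(3, 13, 17)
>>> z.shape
(3, 17, 3, 5)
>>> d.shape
(5, 5, 17, 11)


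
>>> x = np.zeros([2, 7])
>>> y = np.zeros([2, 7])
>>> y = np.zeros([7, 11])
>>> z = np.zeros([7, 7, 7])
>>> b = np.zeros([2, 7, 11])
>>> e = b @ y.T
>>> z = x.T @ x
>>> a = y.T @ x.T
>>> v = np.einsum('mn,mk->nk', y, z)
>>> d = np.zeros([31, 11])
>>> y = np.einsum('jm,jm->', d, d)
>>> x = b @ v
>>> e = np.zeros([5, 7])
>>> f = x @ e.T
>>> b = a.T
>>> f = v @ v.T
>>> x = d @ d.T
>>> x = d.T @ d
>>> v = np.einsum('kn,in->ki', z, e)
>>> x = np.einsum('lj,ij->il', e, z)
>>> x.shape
(7, 5)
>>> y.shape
()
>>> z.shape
(7, 7)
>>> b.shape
(2, 11)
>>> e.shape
(5, 7)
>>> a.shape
(11, 2)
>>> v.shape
(7, 5)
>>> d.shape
(31, 11)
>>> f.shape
(11, 11)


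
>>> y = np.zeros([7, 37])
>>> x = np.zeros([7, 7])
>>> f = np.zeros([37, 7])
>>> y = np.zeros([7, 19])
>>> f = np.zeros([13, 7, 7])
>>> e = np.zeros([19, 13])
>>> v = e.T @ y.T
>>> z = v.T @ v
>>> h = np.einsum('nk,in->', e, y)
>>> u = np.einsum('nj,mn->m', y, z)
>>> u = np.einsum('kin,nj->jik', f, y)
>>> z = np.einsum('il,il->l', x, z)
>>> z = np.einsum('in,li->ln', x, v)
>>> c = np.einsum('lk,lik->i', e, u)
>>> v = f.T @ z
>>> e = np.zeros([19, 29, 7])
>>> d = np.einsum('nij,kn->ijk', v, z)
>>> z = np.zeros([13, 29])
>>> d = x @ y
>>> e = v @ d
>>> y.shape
(7, 19)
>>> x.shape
(7, 7)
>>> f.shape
(13, 7, 7)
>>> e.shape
(7, 7, 19)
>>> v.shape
(7, 7, 7)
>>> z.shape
(13, 29)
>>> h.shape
()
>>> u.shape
(19, 7, 13)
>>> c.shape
(7,)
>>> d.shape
(7, 19)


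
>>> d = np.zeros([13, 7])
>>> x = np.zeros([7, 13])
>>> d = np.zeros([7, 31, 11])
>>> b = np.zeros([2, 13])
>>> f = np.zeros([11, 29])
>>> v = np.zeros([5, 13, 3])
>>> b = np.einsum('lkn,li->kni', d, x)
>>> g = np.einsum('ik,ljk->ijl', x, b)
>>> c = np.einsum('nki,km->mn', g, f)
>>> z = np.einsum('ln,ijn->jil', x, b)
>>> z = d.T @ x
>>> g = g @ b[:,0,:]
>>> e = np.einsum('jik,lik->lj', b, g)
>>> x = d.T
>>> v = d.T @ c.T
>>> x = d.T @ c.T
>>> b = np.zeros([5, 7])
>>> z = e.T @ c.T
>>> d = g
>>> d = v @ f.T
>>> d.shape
(11, 31, 11)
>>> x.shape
(11, 31, 29)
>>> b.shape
(5, 7)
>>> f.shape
(11, 29)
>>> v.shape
(11, 31, 29)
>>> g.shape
(7, 11, 13)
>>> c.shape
(29, 7)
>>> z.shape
(31, 29)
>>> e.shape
(7, 31)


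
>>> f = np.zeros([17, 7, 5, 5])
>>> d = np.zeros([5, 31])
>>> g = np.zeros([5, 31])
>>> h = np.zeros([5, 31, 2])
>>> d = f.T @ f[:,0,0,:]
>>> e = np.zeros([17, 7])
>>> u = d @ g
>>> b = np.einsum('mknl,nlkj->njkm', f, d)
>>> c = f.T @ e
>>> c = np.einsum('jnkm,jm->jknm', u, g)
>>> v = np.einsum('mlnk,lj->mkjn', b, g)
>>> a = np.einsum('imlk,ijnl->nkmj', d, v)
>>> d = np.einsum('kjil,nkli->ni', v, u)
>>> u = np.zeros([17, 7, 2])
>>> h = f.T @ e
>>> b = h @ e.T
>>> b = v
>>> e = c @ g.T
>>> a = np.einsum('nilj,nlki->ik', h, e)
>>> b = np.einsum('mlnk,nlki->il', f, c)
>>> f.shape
(17, 7, 5, 5)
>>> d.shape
(5, 31)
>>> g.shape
(5, 31)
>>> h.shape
(5, 5, 7, 7)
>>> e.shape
(5, 7, 5, 5)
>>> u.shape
(17, 7, 2)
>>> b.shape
(31, 7)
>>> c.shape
(5, 7, 5, 31)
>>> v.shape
(5, 17, 31, 7)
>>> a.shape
(5, 5)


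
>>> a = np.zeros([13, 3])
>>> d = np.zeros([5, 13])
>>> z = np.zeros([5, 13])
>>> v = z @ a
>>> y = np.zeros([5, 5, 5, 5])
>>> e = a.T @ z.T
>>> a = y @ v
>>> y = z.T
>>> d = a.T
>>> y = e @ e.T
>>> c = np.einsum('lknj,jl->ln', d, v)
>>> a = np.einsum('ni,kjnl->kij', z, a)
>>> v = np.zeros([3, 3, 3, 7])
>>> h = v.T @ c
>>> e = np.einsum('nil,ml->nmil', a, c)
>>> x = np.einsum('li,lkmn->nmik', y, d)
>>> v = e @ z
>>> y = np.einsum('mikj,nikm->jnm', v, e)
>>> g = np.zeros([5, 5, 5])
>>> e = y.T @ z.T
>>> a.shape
(5, 13, 5)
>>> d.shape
(3, 5, 5, 5)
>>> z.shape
(5, 13)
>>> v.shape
(5, 3, 13, 13)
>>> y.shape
(13, 5, 5)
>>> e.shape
(5, 5, 5)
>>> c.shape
(3, 5)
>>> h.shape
(7, 3, 3, 5)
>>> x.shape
(5, 5, 3, 5)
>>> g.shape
(5, 5, 5)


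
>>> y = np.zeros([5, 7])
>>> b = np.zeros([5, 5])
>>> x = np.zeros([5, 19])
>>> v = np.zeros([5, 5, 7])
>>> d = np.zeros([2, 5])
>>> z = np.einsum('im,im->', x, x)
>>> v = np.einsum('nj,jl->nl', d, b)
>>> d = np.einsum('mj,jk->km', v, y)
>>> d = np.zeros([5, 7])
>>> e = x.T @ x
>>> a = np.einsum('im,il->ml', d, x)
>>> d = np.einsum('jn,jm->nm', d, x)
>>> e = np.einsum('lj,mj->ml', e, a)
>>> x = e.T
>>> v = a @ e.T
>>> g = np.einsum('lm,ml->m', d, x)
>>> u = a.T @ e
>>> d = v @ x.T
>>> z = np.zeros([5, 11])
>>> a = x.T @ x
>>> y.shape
(5, 7)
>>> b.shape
(5, 5)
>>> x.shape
(19, 7)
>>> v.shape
(7, 7)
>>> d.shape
(7, 19)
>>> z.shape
(5, 11)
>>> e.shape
(7, 19)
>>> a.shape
(7, 7)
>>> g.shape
(19,)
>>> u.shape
(19, 19)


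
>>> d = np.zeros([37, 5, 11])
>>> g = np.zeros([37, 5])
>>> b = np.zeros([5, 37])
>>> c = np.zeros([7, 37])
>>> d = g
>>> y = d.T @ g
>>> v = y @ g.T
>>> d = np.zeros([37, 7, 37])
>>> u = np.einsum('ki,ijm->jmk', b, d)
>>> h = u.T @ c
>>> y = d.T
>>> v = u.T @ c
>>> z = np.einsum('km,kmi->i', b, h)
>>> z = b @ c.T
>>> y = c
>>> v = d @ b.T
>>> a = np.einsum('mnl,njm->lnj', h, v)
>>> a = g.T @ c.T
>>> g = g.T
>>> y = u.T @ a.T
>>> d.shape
(37, 7, 37)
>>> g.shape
(5, 37)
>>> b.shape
(5, 37)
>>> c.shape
(7, 37)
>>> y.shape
(5, 37, 5)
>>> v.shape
(37, 7, 5)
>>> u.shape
(7, 37, 5)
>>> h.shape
(5, 37, 37)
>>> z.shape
(5, 7)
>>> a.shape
(5, 7)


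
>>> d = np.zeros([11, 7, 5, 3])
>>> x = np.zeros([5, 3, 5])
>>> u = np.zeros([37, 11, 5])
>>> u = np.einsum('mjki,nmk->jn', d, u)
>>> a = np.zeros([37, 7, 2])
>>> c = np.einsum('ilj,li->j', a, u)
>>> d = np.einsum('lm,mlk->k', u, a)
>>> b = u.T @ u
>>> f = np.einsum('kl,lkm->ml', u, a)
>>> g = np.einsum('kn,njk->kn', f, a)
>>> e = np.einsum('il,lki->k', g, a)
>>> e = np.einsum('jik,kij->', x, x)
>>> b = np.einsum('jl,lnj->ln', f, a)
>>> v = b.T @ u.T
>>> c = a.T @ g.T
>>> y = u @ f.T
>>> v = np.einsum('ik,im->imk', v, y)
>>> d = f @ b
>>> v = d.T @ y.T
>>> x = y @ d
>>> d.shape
(2, 7)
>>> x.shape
(7, 7)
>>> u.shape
(7, 37)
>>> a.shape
(37, 7, 2)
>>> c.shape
(2, 7, 2)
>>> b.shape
(37, 7)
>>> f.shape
(2, 37)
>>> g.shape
(2, 37)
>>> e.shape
()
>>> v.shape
(7, 7)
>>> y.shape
(7, 2)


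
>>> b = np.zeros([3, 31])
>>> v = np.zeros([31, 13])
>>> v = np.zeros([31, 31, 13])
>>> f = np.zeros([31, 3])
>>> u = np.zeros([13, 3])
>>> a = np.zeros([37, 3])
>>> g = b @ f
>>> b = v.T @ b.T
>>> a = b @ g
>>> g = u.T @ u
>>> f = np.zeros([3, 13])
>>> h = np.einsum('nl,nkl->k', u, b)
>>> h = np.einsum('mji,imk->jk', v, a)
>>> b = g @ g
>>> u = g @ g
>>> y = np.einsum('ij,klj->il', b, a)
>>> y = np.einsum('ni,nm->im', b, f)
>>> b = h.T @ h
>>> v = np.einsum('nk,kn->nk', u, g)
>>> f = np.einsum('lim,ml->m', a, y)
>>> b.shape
(3, 3)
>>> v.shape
(3, 3)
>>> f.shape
(3,)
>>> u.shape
(3, 3)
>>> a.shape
(13, 31, 3)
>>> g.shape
(3, 3)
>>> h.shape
(31, 3)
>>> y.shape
(3, 13)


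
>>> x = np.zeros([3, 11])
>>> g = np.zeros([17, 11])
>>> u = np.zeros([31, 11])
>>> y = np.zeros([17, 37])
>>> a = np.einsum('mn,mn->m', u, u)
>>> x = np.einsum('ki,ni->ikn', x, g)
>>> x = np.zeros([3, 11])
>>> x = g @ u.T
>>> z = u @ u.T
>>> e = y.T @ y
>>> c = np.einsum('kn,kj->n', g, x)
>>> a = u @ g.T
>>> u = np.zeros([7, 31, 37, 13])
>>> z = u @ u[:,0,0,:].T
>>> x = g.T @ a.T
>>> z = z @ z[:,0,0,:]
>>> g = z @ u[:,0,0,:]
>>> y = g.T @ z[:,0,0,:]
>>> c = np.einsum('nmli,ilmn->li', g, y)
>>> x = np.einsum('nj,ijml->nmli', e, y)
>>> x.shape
(37, 31, 7, 13)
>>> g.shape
(7, 31, 37, 13)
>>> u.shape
(7, 31, 37, 13)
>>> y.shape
(13, 37, 31, 7)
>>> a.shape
(31, 17)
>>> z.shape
(7, 31, 37, 7)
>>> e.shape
(37, 37)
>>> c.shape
(37, 13)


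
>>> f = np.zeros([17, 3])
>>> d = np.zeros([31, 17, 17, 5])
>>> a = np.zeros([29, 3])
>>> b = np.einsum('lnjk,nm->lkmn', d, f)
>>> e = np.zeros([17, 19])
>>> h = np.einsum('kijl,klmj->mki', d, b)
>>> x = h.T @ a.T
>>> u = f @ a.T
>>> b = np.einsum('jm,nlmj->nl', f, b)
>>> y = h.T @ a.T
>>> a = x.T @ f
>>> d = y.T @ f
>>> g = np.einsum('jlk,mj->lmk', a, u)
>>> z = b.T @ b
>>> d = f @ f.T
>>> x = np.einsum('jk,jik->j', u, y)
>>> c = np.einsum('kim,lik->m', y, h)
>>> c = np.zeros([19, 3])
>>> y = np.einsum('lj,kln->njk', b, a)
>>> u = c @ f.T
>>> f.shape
(17, 3)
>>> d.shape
(17, 17)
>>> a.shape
(29, 31, 3)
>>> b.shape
(31, 5)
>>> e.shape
(17, 19)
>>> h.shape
(3, 31, 17)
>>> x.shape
(17,)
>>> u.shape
(19, 17)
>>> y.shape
(3, 5, 29)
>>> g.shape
(31, 17, 3)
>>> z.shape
(5, 5)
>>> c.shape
(19, 3)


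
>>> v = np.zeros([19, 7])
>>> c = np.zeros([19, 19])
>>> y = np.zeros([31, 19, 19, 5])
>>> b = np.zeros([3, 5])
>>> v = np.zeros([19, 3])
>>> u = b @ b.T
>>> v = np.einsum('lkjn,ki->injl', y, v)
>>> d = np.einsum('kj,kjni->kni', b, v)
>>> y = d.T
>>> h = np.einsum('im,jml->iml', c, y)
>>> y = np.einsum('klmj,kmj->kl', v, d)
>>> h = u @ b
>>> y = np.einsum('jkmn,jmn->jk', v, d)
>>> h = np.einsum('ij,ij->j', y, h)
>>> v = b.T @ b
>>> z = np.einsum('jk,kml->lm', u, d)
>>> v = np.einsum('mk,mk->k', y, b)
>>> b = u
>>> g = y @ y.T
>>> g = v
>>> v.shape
(5,)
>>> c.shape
(19, 19)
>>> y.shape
(3, 5)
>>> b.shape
(3, 3)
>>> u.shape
(3, 3)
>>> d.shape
(3, 19, 31)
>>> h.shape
(5,)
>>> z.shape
(31, 19)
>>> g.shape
(5,)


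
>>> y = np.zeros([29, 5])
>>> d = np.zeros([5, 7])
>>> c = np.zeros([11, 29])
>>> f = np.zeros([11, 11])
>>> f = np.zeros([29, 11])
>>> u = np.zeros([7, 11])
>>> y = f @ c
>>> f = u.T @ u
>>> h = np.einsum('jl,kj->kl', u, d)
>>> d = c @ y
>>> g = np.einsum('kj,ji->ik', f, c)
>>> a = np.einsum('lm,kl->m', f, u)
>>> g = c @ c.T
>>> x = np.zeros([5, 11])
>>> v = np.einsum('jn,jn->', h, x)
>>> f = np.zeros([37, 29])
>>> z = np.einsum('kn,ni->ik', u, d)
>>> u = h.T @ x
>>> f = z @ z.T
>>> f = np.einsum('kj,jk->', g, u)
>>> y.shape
(29, 29)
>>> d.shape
(11, 29)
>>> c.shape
(11, 29)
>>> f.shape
()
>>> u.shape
(11, 11)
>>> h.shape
(5, 11)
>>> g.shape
(11, 11)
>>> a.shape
(11,)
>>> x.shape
(5, 11)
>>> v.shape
()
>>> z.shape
(29, 7)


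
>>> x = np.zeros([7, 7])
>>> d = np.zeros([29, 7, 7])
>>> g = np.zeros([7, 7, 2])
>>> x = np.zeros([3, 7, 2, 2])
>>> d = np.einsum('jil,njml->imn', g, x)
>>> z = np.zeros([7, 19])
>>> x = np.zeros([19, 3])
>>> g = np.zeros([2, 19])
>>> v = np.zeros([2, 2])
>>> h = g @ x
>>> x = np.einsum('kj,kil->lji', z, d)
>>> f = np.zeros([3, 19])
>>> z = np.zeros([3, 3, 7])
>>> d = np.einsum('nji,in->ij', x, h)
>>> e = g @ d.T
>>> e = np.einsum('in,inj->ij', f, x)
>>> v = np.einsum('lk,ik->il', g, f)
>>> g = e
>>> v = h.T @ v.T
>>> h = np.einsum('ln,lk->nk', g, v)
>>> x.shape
(3, 19, 2)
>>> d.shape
(2, 19)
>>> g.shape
(3, 2)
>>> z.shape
(3, 3, 7)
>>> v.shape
(3, 3)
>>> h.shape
(2, 3)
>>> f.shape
(3, 19)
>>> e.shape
(3, 2)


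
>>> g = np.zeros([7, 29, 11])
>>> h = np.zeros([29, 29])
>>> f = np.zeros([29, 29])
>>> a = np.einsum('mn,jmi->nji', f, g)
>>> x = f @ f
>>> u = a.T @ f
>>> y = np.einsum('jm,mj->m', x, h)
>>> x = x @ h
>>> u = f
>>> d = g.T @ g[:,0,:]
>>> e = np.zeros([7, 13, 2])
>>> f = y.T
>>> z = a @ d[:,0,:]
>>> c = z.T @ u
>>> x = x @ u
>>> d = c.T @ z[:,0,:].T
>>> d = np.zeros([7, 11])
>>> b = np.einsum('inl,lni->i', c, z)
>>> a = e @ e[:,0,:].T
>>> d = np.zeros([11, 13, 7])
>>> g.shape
(7, 29, 11)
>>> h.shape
(29, 29)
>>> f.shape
(29,)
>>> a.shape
(7, 13, 7)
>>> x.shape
(29, 29)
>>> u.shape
(29, 29)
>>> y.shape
(29,)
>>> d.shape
(11, 13, 7)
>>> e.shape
(7, 13, 2)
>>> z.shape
(29, 7, 11)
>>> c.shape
(11, 7, 29)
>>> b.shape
(11,)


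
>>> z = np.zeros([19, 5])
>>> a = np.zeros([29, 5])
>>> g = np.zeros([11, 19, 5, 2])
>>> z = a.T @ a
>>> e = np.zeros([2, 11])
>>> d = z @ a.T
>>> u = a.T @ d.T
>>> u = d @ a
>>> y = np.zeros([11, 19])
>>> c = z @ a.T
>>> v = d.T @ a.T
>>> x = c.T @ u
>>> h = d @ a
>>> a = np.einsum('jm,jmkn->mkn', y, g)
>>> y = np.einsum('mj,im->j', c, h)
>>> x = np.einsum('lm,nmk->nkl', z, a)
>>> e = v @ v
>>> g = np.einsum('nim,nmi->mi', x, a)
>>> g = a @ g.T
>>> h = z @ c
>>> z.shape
(5, 5)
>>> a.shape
(19, 5, 2)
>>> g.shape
(19, 5, 5)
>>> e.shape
(29, 29)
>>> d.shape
(5, 29)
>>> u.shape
(5, 5)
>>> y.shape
(29,)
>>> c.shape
(5, 29)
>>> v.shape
(29, 29)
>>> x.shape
(19, 2, 5)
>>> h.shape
(5, 29)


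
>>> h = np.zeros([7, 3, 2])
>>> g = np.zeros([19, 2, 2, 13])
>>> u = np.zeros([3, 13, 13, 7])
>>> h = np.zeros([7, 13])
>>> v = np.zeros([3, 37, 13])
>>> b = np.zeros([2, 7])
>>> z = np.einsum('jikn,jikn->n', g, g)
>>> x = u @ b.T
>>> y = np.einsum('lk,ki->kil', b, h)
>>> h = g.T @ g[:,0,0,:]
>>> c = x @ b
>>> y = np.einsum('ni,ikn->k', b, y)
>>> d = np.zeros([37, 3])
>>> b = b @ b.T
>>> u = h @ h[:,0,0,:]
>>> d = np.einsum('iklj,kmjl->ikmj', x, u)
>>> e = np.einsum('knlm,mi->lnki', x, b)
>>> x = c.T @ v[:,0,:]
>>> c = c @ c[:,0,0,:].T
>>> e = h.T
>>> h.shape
(13, 2, 2, 13)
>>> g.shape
(19, 2, 2, 13)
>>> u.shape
(13, 2, 2, 13)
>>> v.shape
(3, 37, 13)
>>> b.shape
(2, 2)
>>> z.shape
(13,)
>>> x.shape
(7, 13, 13, 13)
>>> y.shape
(13,)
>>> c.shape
(3, 13, 13, 3)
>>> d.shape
(3, 13, 2, 2)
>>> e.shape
(13, 2, 2, 13)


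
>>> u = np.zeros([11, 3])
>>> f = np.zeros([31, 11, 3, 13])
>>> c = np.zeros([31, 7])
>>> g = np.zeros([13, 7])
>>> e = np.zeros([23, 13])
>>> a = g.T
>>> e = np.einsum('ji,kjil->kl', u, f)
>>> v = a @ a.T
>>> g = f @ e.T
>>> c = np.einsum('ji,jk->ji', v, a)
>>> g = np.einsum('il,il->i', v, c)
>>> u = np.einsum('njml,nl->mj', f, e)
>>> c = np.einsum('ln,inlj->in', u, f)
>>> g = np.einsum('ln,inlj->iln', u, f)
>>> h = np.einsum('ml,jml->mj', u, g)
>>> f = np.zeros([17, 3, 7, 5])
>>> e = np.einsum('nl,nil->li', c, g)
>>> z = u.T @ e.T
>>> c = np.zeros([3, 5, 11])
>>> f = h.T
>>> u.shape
(3, 11)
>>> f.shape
(31, 3)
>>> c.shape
(3, 5, 11)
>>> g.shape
(31, 3, 11)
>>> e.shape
(11, 3)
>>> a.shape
(7, 13)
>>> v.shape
(7, 7)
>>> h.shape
(3, 31)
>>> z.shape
(11, 11)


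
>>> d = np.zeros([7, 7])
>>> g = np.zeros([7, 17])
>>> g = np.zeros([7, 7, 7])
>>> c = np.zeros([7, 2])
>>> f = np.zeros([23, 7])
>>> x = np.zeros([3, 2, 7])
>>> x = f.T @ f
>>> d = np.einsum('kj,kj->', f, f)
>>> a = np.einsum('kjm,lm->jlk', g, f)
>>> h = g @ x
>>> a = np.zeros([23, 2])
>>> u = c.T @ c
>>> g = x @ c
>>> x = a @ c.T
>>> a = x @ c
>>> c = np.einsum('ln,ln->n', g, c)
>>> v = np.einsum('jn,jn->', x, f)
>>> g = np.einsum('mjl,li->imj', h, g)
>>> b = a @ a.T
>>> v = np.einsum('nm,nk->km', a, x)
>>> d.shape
()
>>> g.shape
(2, 7, 7)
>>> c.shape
(2,)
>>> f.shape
(23, 7)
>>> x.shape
(23, 7)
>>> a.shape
(23, 2)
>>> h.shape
(7, 7, 7)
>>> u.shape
(2, 2)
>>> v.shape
(7, 2)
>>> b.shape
(23, 23)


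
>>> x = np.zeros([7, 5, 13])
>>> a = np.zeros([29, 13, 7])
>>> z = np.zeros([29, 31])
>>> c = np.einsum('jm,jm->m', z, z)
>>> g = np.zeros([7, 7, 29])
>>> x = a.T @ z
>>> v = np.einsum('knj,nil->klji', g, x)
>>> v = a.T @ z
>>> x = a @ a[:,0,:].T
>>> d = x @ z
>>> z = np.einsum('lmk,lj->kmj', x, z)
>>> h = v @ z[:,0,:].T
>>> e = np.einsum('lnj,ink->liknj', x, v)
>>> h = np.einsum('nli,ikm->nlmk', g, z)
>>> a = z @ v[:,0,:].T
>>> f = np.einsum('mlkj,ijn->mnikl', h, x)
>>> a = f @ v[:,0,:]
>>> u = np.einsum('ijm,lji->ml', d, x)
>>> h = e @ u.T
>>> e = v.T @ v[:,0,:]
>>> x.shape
(29, 13, 29)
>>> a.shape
(7, 29, 29, 31, 31)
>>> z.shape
(29, 13, 31)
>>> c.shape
(31,)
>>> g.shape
(7, 7, 29)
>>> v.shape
(7, 13, 31)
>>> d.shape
(29, 13, 31)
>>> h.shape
(29, 7, 31, 13, 31)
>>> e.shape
(31, 13, 31)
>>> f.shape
(7, 29, 29, 31, 7)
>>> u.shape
(31, 29)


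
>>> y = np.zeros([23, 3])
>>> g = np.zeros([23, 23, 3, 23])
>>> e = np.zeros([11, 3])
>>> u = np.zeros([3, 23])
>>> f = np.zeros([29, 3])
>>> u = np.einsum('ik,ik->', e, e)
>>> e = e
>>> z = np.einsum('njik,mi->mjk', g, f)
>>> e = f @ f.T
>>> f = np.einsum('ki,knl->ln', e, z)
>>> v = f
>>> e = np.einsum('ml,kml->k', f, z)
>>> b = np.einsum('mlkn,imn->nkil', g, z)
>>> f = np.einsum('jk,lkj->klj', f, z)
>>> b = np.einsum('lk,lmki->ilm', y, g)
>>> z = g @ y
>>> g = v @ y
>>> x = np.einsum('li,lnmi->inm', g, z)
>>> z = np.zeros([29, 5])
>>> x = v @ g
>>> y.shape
(23, 3)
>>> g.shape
(23, 3)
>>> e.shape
(29,)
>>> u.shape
()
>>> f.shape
(23, 29, 23)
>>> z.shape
(29, 5)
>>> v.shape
(23, 23)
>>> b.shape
(23, 23, 23)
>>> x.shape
(23, 3)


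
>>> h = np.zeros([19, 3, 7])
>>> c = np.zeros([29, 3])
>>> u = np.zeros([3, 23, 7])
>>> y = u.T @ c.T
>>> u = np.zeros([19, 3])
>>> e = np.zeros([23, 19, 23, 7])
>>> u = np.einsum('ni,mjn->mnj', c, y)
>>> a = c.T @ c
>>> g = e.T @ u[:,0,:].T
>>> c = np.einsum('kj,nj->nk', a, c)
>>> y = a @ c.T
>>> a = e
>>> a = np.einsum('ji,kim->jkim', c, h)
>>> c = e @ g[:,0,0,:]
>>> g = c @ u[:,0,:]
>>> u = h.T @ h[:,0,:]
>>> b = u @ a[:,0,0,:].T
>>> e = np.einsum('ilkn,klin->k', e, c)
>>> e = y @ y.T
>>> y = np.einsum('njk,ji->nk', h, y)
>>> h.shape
(19, 3, 7)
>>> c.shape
(23, 19, 23, 7)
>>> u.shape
(7, 3, 7)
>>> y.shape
(19, 7)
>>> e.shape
(3, 3)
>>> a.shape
(29, 19, 3, 7)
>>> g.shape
(23, 19, 23, 23)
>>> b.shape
(7, 3, 29)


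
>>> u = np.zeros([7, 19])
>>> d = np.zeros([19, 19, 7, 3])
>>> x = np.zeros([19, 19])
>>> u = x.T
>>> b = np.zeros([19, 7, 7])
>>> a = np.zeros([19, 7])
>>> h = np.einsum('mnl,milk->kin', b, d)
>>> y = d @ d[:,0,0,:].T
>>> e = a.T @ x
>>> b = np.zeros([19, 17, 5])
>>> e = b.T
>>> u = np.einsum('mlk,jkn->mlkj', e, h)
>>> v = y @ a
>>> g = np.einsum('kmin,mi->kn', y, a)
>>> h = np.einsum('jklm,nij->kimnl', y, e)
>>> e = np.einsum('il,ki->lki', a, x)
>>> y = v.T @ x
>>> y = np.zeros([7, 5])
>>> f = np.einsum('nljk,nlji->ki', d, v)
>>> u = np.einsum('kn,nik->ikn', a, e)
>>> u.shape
(19, 19, 7)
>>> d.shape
(19, 19, 7, 3)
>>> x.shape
(19, 19)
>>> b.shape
(19, 17, 5)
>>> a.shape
(19, 7)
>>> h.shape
(19, 17, 19, 5, 7)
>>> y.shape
(7, 5)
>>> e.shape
(7, 19, 19)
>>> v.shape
(19, 19, 7, 7)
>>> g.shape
(19, 19)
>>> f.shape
(3, 7)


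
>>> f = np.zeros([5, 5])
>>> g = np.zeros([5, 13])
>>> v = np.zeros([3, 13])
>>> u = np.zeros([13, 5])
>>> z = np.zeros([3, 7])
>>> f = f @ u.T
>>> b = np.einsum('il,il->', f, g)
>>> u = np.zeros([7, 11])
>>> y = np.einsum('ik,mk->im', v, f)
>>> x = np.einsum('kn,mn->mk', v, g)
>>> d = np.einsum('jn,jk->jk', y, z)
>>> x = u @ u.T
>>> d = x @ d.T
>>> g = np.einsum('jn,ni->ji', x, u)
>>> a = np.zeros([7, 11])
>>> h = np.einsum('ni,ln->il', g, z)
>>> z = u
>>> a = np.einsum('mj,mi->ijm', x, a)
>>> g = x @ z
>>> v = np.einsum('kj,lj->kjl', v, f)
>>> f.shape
(5, 13)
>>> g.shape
(7, 11)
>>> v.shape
(3, 13, 5)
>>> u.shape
(7, 11)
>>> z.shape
(7, 11)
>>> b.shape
()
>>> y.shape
(3, 5)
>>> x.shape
(7, 7)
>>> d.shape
(7, 3)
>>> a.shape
(11, 7, 7)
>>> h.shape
(11, 3)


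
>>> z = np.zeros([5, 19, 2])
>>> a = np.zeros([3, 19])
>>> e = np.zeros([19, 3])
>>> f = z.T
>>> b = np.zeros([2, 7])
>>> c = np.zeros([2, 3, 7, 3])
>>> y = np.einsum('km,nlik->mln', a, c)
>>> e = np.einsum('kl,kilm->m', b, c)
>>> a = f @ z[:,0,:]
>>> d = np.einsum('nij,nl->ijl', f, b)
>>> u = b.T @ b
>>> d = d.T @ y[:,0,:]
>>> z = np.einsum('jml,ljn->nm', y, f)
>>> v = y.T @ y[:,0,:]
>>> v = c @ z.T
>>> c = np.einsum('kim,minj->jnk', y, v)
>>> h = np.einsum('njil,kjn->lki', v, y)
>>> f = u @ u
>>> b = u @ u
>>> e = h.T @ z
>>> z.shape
(5, 3)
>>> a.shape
(2, 19, 2)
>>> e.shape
(7, 19, 3)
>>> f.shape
(7, 7)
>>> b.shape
(7, 7)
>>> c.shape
(5, 7, 19)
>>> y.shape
(19, 3, 2)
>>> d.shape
(7, 5, 2)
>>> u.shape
(7, 7)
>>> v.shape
(2, 3, 7, 5)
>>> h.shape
(5, 19, 7)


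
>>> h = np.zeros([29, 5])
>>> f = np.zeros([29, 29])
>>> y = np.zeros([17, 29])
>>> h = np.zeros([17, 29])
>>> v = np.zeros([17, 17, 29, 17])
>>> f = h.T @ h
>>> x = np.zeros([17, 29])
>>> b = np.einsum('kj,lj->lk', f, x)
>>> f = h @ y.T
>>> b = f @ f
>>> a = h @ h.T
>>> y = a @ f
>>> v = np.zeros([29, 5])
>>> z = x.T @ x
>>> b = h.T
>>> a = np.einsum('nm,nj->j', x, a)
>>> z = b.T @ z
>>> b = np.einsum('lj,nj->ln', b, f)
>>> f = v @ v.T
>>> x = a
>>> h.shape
(17, 29)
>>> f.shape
(29, 29)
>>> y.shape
(17, 17)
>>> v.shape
(29, 5)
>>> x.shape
(17,)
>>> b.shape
(29, 17)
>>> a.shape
(17,)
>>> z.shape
(17, 29)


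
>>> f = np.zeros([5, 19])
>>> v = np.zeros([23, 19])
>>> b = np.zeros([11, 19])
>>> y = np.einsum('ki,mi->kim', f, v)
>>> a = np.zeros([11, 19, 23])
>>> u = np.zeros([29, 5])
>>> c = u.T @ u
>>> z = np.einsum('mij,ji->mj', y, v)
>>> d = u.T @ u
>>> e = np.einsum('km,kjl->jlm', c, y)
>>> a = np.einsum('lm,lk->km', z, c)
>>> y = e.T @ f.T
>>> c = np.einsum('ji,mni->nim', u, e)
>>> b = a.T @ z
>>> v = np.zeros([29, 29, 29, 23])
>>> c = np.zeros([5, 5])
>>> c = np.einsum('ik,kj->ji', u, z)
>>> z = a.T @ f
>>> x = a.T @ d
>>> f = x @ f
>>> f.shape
(23, 19)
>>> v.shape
(29, 29, 29, 23)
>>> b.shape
(23, 23)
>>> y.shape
(5, 23, 5)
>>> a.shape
(5, 23)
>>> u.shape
(29, 5)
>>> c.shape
(23, 29)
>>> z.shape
(23, 19)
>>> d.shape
(5, 5)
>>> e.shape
(19, 23, 5)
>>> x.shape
(23, 5)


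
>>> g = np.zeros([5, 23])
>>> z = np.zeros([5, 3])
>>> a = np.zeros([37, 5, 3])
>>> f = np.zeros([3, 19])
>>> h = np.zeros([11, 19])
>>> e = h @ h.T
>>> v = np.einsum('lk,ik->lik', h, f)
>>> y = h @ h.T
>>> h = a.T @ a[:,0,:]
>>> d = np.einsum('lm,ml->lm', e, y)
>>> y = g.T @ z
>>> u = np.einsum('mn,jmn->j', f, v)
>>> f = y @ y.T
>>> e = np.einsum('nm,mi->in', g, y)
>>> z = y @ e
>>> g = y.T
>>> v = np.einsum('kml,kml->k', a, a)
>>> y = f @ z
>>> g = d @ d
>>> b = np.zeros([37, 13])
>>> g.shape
(11, 11)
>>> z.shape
(23, 5)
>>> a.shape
(37, 5, 3)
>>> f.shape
(23, 23)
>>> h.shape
(3, 5, 3)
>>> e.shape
(3, 5)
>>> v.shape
(37,)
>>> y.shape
(23, 5)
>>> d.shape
(11, 11)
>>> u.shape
(11,)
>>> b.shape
(37, 13)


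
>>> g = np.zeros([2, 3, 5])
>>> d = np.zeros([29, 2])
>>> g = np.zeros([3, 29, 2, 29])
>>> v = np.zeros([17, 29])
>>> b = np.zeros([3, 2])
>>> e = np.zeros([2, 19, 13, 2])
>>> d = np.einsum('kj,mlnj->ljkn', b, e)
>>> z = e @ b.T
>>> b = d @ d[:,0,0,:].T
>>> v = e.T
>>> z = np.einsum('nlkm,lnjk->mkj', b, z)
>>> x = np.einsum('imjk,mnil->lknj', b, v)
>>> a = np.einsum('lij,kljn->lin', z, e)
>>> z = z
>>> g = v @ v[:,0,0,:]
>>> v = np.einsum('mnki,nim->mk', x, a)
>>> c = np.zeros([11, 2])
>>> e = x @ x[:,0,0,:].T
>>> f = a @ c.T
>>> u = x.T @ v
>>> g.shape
(2, 13, 19, 2)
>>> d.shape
(19, 2, 3, 13)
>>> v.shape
(2, 13)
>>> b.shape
(19, 2, 3, 19)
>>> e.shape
(2, 19, 13, 2)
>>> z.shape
(19, 3, 13)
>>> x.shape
(2, 19, 13, 3)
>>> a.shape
(19, 3, 2)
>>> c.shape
(11, 2)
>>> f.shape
(19, 3, 11)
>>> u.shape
(3, 13, 19, 13)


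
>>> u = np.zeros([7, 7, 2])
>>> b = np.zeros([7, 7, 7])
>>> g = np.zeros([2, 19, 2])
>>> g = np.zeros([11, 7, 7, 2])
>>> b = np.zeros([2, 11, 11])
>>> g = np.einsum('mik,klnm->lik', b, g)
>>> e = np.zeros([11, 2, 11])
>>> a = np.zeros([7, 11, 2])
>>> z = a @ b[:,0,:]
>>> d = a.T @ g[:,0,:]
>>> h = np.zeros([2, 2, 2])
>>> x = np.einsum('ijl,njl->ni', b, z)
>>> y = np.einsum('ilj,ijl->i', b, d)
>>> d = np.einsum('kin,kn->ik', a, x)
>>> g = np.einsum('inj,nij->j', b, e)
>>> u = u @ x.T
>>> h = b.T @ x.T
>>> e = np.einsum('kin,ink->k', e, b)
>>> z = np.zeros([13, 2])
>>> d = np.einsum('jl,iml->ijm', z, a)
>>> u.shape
(7, 7, 7)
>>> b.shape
(2, 11, 11)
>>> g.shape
(11,)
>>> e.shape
(11,)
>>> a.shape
(7, 11, 2)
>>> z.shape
(13, 2)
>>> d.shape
(7, 13, 11)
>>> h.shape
(11, 11, 7)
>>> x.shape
(7, 2)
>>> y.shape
(2,)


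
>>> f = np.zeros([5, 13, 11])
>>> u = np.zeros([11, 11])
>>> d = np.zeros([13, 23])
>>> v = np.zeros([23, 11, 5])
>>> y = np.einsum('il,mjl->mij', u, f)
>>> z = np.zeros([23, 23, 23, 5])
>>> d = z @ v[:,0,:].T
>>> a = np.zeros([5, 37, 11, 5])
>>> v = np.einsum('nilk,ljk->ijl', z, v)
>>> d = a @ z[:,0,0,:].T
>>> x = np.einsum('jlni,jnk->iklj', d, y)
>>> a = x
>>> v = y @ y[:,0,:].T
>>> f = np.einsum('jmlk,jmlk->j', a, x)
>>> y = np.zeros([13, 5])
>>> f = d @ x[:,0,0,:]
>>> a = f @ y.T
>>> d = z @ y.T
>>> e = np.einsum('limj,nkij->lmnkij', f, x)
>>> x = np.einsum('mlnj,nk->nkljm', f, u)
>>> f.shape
(5, 37, 11, 5)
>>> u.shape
(11, 11)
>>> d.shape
(23, 23, 23, 13)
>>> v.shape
(5, 11, 5)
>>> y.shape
(13, 5)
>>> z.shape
(23, 23, 23, 5)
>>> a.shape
(5, 37, 11, 13)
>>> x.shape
(11, 11, 37, 5, 5)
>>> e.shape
(5, 11, 23, 13, 37, 5)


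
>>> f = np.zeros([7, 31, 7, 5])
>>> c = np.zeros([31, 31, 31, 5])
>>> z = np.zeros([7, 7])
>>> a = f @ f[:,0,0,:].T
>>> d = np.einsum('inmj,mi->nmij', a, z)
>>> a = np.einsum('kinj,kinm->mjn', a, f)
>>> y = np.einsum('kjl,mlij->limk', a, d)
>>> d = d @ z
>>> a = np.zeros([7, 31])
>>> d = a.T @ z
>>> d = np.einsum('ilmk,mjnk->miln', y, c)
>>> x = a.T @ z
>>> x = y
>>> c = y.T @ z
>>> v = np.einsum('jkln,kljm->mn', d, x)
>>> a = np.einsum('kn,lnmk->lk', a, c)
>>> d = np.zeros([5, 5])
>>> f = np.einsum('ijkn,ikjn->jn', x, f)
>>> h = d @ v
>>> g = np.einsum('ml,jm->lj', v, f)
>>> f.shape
(7, 5)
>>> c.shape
(5, 31, 7, 7)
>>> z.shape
(7, 7)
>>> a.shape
(5, 7)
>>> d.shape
(5, 5)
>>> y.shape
(7, 7, 31, 5)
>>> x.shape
(7, 7, 31, 5)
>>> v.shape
(5, 31)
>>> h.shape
(5, 31)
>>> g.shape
(31, 7)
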